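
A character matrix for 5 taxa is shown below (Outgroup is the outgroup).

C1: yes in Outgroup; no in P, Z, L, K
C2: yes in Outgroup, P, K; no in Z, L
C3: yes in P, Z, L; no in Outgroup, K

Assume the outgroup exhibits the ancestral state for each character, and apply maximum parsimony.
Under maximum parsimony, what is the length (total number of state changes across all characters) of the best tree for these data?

3

Character polarity is set by the outgroup: the derived state is whichever differs from the outgroup's state, so for C1, C2 the derived state is 'no', and for the remaining characters it is 'yes'.
All ingroup taxa share the derived state 'no' for C1; it defines the ingroup but does not resolve relationships within it.
C2 (derived state 'no') is shared by L and Z — a synapomorphy uniting that clade.
C3 (derived state 'yes') is shared by L, P, and Z — a synapomorphy uniting that clade.
Most parsimonious ingroup topology: ((P,(Z,L)),K).
Changes per character on this tree: C1: 1; C2: 1; C3: 1.
Total = 3.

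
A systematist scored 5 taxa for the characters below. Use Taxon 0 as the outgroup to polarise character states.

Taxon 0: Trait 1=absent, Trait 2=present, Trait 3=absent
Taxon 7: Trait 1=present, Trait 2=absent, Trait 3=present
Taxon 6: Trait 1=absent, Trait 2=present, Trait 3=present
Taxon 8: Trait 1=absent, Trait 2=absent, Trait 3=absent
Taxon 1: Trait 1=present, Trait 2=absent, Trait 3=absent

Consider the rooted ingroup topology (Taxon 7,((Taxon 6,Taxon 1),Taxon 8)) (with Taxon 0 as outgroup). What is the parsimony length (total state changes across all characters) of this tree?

6

Map each character onto (Taxon 7,((Taxon 6,Taxon 1),Taxon 8)) (rooted by Taxon 0) and count the minimum state changes it requires (Fitch parsimony):
Trait 1: 2; Trait 2: 2; Trait 3: 2.
Total tree length = 6.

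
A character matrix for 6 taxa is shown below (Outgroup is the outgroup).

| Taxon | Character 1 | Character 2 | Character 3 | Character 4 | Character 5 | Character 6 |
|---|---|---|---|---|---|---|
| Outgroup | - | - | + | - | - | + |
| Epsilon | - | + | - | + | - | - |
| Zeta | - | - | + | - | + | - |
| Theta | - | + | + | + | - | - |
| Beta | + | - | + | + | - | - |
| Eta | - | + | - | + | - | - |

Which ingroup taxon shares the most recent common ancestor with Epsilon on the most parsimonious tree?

Eta

Character polarity is set by the outgroup: the derived state is whichever differs from the outgroup's state, so for Character 3, Character 6 the derived state is '-', and for the remaining characters it is '+'.
Character 1 (derived state '+') is unique to Beta (autapomorphy; uninformative for grouping).
Character 2 (derived state '+') is shared by Epsilon, Eta, and Theta — a synapomorphy uniting that clade.
Only Epsilon and Eta show the derived state '-' for Character 3, supporting them as a clade.
Character 4: derived state '+' in Beta, Epsilon, Eta, and Theta only — synapomorphy for {Beta, Epsilon, Eta, Theta}.
Character 5 (derived state '+') is unique to Zeta (autapomorphy; uninformative for grouping).
Character 6 (derived state '-') is shared by all ingroup taxa — unites the whole ingroup.
Most parsimonious ingroup topology: (((Theta,(Eta,Epsilon)),Beta),Zeta).
Epsilon and Eta form a cherry on this tree, so they are sister taxa.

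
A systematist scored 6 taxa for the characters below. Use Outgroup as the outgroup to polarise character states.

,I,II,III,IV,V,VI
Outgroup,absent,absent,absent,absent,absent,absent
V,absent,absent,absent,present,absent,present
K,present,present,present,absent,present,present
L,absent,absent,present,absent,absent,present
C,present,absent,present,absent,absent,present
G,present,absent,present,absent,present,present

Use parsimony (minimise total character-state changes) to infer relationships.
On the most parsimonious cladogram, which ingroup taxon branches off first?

V

The outgroup has state 'absent' for every character, so 'present' is the derived state throughout.
I (derived state 'present') is shared by C, G, and K — a synapomorphy uniting that clade.
II: derived state 'present' in K only — an autapomorphy, so it tells us nothing about relationships among taxa.
III: derived state 'present' in C, G, K, and L only — synapomorphy for {C, G, K, L}.
IV: derived state 'present' in V only — an autapomorphy, so it tells us nothing about relationships among taxa.
Only G and K show the derived state 'present' for V, supporting them as a clade.
All ingroup taxa share the derived state 'present' for VI; it defines the ingroup but does not resolve relationships within it.
Most parsimonious ingroup topology: (V,(((K,G),C),L)).
V is sister to the clade containing all other ingroup taxa, so it is the earliest-diverging (most basal) ingroup lineage.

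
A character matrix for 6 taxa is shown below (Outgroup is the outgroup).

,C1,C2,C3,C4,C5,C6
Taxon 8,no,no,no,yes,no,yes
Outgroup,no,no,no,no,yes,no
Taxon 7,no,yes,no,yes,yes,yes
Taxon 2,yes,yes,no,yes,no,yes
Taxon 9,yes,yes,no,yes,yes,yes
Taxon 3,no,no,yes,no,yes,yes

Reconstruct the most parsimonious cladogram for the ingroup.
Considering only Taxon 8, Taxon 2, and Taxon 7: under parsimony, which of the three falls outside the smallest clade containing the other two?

Character polarity is set by the outgroup: the derived state is whichever differs from the outgroup's state, so for C5 the derived state is 'no', and for the remaining characters it is 'yes'.
C1: derived state 'yes' in Taxon 2 and Taxon 9 only — synapomorphy for {Taxon 2, Taxon 9}.
C2: derived state 'yes' in Taxon 2, Taxon 7, and Taxon 9 only — synapomorphy for {Taxon 2, Taxon 7, Taxon 9}.
C3 (derived state 'yes') is unique to Taxon 3 (autapomorphy; uninformative for grouping).
Only Taxon 2, Taxon 7, Taxon 8, and Taxon 9 show the derived state 'yes' for C4, supporting them as a clade.
C5 (state 'no') occurs in Taxon 2 and Taxon 8 but conflicts with the nesting implied by the other characters — most parsimoniously interpreted as homoplasy.
C6 (derived state 'yes') is shared by all ingroup taxa — unites the whole ingroup.
Most parsimonious ingroup topology: ((((Taxon 9,Taxon 2),Taxon 7),Taxon 8),Taxon 3).
Taxon 2 and Taxon 7 share a more recent common ancestor with each other than either does with Taxon 8, so Taxon 8 is the least closely related of the three.

Taxon 8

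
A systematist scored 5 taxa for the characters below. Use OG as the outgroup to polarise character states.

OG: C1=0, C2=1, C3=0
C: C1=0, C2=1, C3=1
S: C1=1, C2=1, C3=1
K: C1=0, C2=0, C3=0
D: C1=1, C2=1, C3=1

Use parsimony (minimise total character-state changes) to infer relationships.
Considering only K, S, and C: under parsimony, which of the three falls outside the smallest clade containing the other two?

K

Character polarity is set by the outgroup: the derived state is whichever differs from the outgroup's state, so for C2 the derived state is '0', and for the remaining characters it is '1'.
C1: derived state '1' in D and S only — synapomorphy for {D, S}.
C2 (derived state '0') is unique to K (autapomorphy; uninformative for grouping).
C3: derived state '1' in C, D, and S only — synapomorphy for {C, D, S}.
Most parsimonious ingroup topology: ((C,(S,D)),K).
C and S share a more recent common ancestor with each other than either does with K, so K is the least closely related of the three.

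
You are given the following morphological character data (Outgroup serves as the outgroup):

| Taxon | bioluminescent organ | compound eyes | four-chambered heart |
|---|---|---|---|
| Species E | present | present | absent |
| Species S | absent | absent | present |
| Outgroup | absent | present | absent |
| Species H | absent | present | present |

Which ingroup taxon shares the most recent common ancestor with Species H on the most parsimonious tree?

Species S

Character polarity is set by the outgroup: the derived state is whichever differs from the outgroup's state, so for compound eyes the derived state is 'absent', and for the remaining characters it is 'present'.
bioluminescent organ (derived state 'present') is unique to Species E (autapomorphy; uninformative for grouping).
compound eyes (derived state 'absent') is unique to Species S (autapomorphy; uninformative for grouping).
four-chambered heart: derived state 'present' in Species H and Species S only — synapomorphy for {Species H, Species S}.
Most parsimonious ingroup topology: (Species E,(Species H,Species S)).
Species H and Species S form a cherry on this tree, so they are sister taxa.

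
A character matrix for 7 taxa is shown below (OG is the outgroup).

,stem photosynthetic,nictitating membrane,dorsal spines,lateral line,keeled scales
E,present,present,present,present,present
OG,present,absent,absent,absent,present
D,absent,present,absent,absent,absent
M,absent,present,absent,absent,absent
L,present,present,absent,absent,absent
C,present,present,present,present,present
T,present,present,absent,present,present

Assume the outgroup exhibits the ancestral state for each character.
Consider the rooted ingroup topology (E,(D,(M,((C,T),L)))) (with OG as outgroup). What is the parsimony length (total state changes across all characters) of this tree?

Map each character onto (E,(D,(M,((C,T),L)))) (rooted by OG) and count the minimum state changes it requires (Fitch parsimony):
stem photosynthetic: 2; nictitating membrane: 1; dorsal spines: 2; lateral line: 2; keeled scales: 2.
Total tree length = 9.

9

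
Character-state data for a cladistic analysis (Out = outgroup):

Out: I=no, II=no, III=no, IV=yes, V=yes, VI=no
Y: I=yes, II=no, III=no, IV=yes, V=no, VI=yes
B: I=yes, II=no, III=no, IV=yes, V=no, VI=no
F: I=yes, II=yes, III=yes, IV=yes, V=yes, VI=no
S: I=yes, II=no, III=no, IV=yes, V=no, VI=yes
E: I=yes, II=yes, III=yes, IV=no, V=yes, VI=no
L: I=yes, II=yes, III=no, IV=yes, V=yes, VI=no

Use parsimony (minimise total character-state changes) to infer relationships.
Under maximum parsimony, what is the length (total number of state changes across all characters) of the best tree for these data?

Character polarity is set by the outgroup: the derived state is whichever differs from the outgroup's state, so for IV, V the derived state is 'no', and for the remaining characters it is 'yes'.
All ingroup taxa share the derived state 'yes' for I; it defines the ingroup but does not resolve relationships within it.
II (derived state 'yes') is shared by E, F, and L — a synapomorphy uniting that clade.
Only E and F show the derived state 'yes' for III, supporting them as a clade.
IV: derived state 'no' in E only — an autapomorphy, so it tells us nothing about relationships among taxa.
V (derived state 'no') is shared by B, S, and Y — a synapomorphy uniting that clade.
VI (derived state 'yes') is shared by S and Y — a synapomorphy uniting that clade.
Most parsimonious ingroup topology: (((Y,S),B),((F,E),L)).
Changes per character on this tree: I: 1; II: 1; III: 1; IV: 1; V: 1; VI: 1.
Total = 6.

6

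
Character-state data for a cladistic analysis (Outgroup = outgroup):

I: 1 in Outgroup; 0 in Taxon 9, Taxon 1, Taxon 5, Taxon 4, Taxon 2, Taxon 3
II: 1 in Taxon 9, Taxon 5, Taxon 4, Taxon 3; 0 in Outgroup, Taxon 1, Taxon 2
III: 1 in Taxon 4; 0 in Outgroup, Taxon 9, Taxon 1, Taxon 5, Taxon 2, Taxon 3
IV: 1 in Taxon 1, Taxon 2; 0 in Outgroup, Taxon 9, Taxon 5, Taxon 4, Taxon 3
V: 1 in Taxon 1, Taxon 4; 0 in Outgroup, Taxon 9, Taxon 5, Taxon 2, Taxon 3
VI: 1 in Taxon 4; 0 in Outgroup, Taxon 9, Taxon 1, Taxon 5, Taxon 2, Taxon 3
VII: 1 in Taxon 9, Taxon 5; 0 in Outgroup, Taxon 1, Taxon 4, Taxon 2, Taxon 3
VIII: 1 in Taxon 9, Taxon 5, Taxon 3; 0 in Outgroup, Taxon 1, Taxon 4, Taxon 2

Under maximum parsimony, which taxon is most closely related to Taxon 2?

Character polarity is set by the outgroup: the derived state is whichever differs from the outgroup's state, so for I the derived state is '0', and for the remaining characters it is '1'.
I (derived state '0') is shared by all ingroup taxa — unites the whole ingroup.
Only Taxon 3, Taxon 4, Taxon 5, and Taxon 9 show the derived state '1' for II, supporting them as a clade.
III (derived state '1') is unique to Taxon 4 (autapomorphy; uninformative for grouping).
IV: derived state '1' in Taxon 1 and Taxon 2 only — synapomorphy for {Taxon 1, Taxon 2}.
V (state '1') occurs in Taxon 1 and Taxon 4 but conflicts with the nesting implied by the other characters — most parsimoniously interpreted as homoplasy.
VI: derived state '1' in Taxon 4 only — an autapomorphy, so it tells us nothing about relationships among taxa.
Only Taxon 5 and Taxon 9 show the derived state '1' for VII, supporting them as a clade.
Only Taxon 3, Taxon 5, and Taxon 9 show the derived state '1' for VIII, supporting them as a clade.
Most parsimonious ingroup topology: ((((Taxon 9,Taxon 5),Taxon 3),Taxon 4),(Taxon 1,Taxon 2)).
Taxon 2 and Taxon 1 form a cherry on this tree, so they are sister taxa.

Taxon 1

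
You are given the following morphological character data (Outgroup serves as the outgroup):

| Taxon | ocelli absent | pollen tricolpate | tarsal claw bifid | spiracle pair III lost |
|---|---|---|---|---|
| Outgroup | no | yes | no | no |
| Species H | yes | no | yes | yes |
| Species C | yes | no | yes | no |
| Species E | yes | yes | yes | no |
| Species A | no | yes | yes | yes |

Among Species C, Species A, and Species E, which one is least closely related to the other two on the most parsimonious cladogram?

Character polarity is set by the outgroup: the derived state is whichever differs from the outgroup's state, so for pollen tricolpate the derived state is 'no', and for the remaining characters it is 'yes'.
ocelli absent (derived state 'yes') is shared by Species C, Species E, and Species H — a synapomorphy uniting that clade.
Only Species C and Species H show the derived state 'no' for pollen tricolpate, supporting them as a clade.
tarsal claw bifid (derived state 'yes') is shared by all ingroup taxa — unites the whole ingroup.
spiracle pair III lost groups Species A and Species H, which is incompatible with the clades supported by the remaining characters; treating it as convergent (homoplasy) costs fewer steps than any alternative tree.
Most parsimonious ingroup topology: (((Species H,Species C),Species E),Species A).
Species C and Species E share a more recent common ancestor with each other than either does with Species A, so Species A is the least closely related of the three.

Species A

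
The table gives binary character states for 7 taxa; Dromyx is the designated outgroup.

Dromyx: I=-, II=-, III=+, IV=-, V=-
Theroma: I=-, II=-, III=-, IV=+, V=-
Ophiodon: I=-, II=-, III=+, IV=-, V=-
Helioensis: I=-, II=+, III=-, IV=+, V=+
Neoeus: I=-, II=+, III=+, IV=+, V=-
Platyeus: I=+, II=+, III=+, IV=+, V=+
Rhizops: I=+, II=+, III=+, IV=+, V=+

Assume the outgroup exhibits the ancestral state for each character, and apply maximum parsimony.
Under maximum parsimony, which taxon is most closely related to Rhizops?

Character polarity is set by the outgroup: the derived state is whichever differs from the outgroup's state, so for III the derived state is '-', and for the remaining characters it is '+'.
I: derived state '+' in Platyeus and Rhizops only — synapomorphy for {Platyeus, Rhizops}.
II: derived state '+' in Helioensis, Neoeus, Platyeus, and Rhizops only — synapomorphy for {Helioensis, Neoeus, Platyeus, Rhizops}.
III (state '-') occurs in Helioensis and Theroma but conflicts with the nesting implied by the other characters — most parsimoniously interpreted as homoplasy.
IV (derived state '+') is shared by Helioensis, Neoeus, Platyeus, Rhizops, and Theroma — a synapomorphy uniting that clade.
V (derived state '+') is shared by Helioensis, Platyeus, and Rhizops — a synapomorphy uniting that clade.
Most parsimonious ingroup topology: ((Theroma,((Helioensis,(Platyeus,Rhizops)),Neoeus)),Ophiodon).
Rhizops and Platyeus form a cherry on this tree, so they are sister taxa.

Platyeus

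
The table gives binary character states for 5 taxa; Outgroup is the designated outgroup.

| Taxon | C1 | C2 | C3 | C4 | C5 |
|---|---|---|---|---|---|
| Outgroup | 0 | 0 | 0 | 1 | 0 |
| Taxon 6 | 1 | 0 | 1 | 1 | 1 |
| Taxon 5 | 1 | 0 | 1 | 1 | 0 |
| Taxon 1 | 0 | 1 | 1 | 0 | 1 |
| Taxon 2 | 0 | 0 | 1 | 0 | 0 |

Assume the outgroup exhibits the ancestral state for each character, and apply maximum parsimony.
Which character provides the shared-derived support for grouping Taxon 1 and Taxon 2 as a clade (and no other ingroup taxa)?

C4

Character polarity is set by the outgroup: the derived state is whichever differs from the outgroup's state, so for C4 the derived state is '0', and for the remaining characters it is '1'.
Only Taxon 5 and Taxon 6 show the derived state '1' for C1, supporting them as a clade.
C2: derived state '1' in Taxon 1 only — an autapomorphy, so it tells us nothing about relationships among taxa.
All ingroup taxa share the derived state '1' for C3; it defines the ingroup but does not resolve relationships within it.
C4 (derived state '0') is shared by Taxon 1 and Taxon 2 — a synapomorphy uniting that clade.
C5 groups Taxon 1 and Taxon 6, which is incompatible with the clades supported by the remaining characters; treating it as convergent (homoplasy) costs fewer steps than any alternative tree.
Most parsimonious ingroup topology: ((Taxon 6,Taxon 5),(Taxon 1,Taxon 2)).
The clade {Taxon 1, Taxon 2} is supported by C4: its derived state '0' occurs in exactly those taxa and in no other taxon (including the outgroup).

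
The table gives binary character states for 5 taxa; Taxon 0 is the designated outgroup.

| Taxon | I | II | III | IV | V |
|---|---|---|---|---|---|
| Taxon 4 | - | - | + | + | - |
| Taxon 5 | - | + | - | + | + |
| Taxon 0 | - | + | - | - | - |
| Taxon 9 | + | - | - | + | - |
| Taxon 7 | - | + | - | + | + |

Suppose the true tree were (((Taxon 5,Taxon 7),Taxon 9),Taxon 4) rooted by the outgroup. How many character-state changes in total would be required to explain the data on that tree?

6

Map each character onto (((Taxon 5,Taxon 7),Taxon 9),Taxon 4) (rooted by Taxon 0) and count the minimum state changes it requires (Fitch parsimony):
I: 1; II: 2; III: 1; IV: 1; V: 1.
Total tree length = 6.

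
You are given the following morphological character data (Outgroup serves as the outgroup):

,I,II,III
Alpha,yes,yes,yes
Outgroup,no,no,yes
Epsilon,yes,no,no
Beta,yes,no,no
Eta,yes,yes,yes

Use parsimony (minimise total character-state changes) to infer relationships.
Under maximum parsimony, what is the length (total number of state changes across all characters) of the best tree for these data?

Character polarity is set by the outgroup: the derived state is whichever differs from the outgroup's state, so for III the derived state is 'no', and for the remaining characters it is 'yes'.
All ingroup taxa share the derived state 'yes' for I; it defines the ingroup but does not resolve relationships within it.
II: derived state 'yes' in Alpha and Eta only — synapomorphy for {Alpha, Eta}.
Only Beta and Epsilon show the derived state 'no' for III, supporting them as a clade.
Most parsimonious ingroup topology: ((Epsilon,Beta),(Eta,Alpha)).
Changes per character on this tree: I: 1; II: 1; III: 1.
Total = 3.

3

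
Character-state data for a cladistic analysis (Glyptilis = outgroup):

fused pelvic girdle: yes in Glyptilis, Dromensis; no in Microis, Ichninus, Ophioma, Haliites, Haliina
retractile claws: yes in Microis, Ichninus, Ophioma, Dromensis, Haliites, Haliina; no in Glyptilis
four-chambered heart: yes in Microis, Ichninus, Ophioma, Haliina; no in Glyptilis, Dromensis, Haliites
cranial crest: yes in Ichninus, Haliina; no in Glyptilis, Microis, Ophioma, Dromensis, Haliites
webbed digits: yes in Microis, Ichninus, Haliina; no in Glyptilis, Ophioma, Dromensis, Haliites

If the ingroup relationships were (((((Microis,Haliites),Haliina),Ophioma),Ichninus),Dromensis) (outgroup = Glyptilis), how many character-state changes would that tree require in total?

9

Map each character onto (((((Microis,Haliites),Haliina),Ophioma),Ichninus),Dromensis) (rooted by Glyptilis) and count the minimum state changes it requires (Fitch parsimony):
fused pelvic girdle: 1; retractile claws: 1; four-chambered heart: 2; cranial crest: 2; webbed digits: 3.
Total tree length = 9.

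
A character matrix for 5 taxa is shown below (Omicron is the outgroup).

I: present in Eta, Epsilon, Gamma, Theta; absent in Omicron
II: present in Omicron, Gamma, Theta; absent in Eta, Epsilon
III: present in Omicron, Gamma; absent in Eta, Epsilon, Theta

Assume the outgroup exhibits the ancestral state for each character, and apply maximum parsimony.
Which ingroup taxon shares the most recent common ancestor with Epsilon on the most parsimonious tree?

Character polarity is set by the outgroup: the derived state is whichever differs from the outgroup's state, so for II, III the derived state is 'absent', and for the remaining characters it is 'present'.
All ingroup taxa share the derived state 'present' for I; it defines the ingroup but does not resolve relationships within it.
Only Epsilon and Eta show the derived state 'absent' for II, supporting them as a clade.
III: derived state 'absent' in Epsilon, Eta, and Theta only — synapomorphy for {Epsilon, Eta, Theta}.
Most parsimonious ingroup topology: (((Eta,Epsilon),Theta),Gamma).
Epsilon and Eta form a cherry on this tree, so they are sister taxa.

Eta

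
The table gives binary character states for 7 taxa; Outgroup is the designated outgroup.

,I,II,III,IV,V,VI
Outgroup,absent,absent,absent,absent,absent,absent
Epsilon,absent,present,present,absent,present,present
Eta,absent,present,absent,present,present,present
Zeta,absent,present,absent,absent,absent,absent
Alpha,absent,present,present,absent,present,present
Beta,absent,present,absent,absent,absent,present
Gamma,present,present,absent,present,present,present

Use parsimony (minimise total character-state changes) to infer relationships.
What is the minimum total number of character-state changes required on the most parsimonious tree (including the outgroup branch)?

The outgroup has state 'absent' for every character, so 'present' is the derived state throughout.
I: derived state 'present' in Gamma only — an autapomorphy, so it tells us nothing about relationships among taxa.
II (derived state 'present') is shared by all ingroup taxa — unites the whole ingroup.
Only Alpha and Epsilon show the derived state 'present' for III, supporting them as a clade.
Only Eta and Gamma show the derived state 'present' for IV, supporting them as a clade.
V: derived state 'present' in Alpha, Epsilon, Eta, and Gamma only — synapomorphy for {Alpha, Epsilon, Eta, Gamma}.
VI: derived state 'present' in Alpha, Beta, Epsilon, Eta, and Gamma only — synapomorphy for {Alpha, Beta, Epsilon, Eta, Gamma}.
Most parsimonious ingroup topology: ((((Epsilon,Alpha),(Eta,Gamma)),Beta),Zeta).
Changes per character on this tree: I: 1; II: 1; III: 1; IV: 1; V: 1; VI: 1.
Total = 6.

6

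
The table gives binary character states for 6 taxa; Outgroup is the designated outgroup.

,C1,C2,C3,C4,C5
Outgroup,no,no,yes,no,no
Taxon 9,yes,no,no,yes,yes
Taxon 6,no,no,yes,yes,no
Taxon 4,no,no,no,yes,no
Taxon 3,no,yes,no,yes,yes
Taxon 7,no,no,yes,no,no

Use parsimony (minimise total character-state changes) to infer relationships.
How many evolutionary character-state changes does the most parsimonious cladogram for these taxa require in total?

5

Character polarity is set by the outgroup: the derived state is whichever differs from the outgroup's state, so for C3 the derived state is 'no', and for the remaining characters it is 'yes'.
C1: derived state 'yes' in Taxon 9 only — an autapomorphy, so it tells us nothing about relationships among taxa.
C2: derived state 'yes' in Taxon 3 only — an autapomorphy, so it tells us nothing about relationships among taxa.
C3: derived state 'no' in Taxon 3, Taxon 4, and Taxon 9 only — synapomorphy for {Taxon 3, Taxon 4, Taxon 9}.
Only Taxon 3, Taxon 4, Taxon 6, and Taxon 9 show the derived state 'yes' for C4, supporting them as a clade.
C5: derived state 'yes' in Taxon 3 and Taxon 9 only — synapomorphy for {Taxon 3, Taxon 9}.
Most parsimonious ingroup topology: ((((Taxon 9,Taxon 3),Taxon 4),Taxon 6),Taxon 7).
Changes per character on this tree: C1: 1; C2: 1; C3: 1; C4: 1; C5: 1.
Total = 5.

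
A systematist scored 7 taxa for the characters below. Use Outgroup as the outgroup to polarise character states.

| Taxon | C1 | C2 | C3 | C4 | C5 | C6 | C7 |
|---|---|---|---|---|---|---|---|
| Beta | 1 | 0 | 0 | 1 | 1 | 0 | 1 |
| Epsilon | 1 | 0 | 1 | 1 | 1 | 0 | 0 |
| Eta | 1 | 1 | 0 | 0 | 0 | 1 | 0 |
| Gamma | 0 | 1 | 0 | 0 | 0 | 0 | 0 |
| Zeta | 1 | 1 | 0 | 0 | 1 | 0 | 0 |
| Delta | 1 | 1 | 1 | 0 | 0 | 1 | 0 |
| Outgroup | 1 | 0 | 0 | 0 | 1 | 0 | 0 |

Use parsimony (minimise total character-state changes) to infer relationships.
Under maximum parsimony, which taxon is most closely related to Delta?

Eta

Character polarity is set by the outgroup: the derived state is whichever differs from the outgroup's state, so for C1, C5 the derived state is '0', and for the remaining characters it is '1'.
C1: derived state '0' in Gamma only — an autapomorphy, so it tells us nothing about relationships among taxa.
Only Delta, Eta, Gamma, and Zeta show the derived state '1' for C2, supporting them as a clade.
C3 groups Delta and Epsilon, which is incompatible with the clades supported by the remaining characters; treating it as convergent (homoplasy) costs fewer steps than any alternative tree.
C4: derived state '1' in Beta and Epsilon only — synapomorphy for {Beta, Epsilon}.
Only Delta, Eta, and Gamma show the derived state '0' for C5, supporting them as a clade.
Only Delta and Eta show the derived state '1' for C6, supporting them as a clade.
C7: derived state '1' in Beta only — an autapomorphy, so it tells us nothing about relationships among taxa.
Most parsimonious ingroup topology: (((Gamma,(Delta,Eta)),Zeta),(Epsilon,Beta)).
Delta and Eta form a cherry on this tree, so they are sister taxa.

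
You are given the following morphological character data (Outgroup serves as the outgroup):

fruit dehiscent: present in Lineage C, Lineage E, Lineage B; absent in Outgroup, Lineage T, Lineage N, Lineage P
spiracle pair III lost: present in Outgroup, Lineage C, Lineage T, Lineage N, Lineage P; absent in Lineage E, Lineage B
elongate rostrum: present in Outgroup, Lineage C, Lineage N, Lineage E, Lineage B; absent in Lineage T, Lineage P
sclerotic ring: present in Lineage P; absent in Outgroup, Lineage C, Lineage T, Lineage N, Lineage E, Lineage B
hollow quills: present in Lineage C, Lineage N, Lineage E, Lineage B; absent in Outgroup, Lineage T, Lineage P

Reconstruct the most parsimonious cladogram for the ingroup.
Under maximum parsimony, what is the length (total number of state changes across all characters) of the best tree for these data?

5

Character polarity is set by the outgroup: the derived state is whichever differs from the outgroup's state, so for spiracle pair III lost, elongate rostrum the derived state is 'absent', and for the remaining characters it is 'present'.
fruit dehiscent (derived state 'present') is shared by Lineage B, Lineage C, and Lineage E — a synapomorphy uniting that clade.
spiracle pair III lost (derived state 'absent') is shared by Lineage B and Lineage E — a synapomorphy uniting that clade.
Only Lineage P and Lineage T show the derived state 'absent' for elongate rostrum, supporting them as a clade.
sclerotic ring (derived state 'present') is unique to Lineage P (autapomorphy; uninformative for grouping).
hollow quills (derived state 'present') is shared by Lineage B, Lineage C, Lineage E, and Lineage N — a synapomorphy uniting that clade.
Most parsimonious ingroup topology: (((Lineage C,(Lineage E,Lineage B)),Lineage N),(Lineage T,Lineage P)).
Changes per character on this tree: fruit dehiscent: 1; spiracle pair III lost: 1; elongate rostrum: 1; sclerotic ring: 1; hollow quills: 1.
Total = 5.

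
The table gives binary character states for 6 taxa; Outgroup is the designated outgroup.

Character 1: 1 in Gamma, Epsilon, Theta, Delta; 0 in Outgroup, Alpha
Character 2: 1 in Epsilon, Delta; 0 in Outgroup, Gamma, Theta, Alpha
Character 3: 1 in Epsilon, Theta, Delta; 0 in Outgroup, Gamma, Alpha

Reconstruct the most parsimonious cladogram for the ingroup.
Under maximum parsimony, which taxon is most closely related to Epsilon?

The outgroup has state '0' for every character, so '1' is the derived state throughout.
Character 1 (derived state '1') is shared by Delta, Epsilon, Gamma, and Theta — a synapomorphy uniting that clade.
Character 2 (derived state '1') is shared by Delta and Epsilon — a synapomorphy uniting that clade.
Character 3 (derived state '1') is shared by Delta, Epsilon, and Theta — a synapomorphy uniting that clade.
Most parsimonious ingroup topology: ((Gamma,((Epsilon,Delta),Theta)),Alpha).
Epsilon and Delta form a cherry on this tree, so they are sister taxa.

Delta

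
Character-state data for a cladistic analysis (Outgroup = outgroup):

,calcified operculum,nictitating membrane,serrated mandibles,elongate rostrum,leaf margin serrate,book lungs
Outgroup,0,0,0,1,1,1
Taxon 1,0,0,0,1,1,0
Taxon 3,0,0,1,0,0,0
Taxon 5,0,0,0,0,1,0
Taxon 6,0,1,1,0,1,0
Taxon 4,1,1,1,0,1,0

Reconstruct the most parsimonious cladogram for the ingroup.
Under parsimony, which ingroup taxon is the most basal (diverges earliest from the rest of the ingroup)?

Character polarity is set by the outgroup: the derived state is whichever differs from the outgroup's state, so for elongate rostrum, leaf margin serrate, book lungs the derived state is '0', and for the remaining characters it is '1'.
calcified operculum: derived state '1' in Taxon 4 only — an autapomorphy, so it tells us nothing about relationships among taxa.
Only Taxon 4 and Taxon 6 show the derived state '1' for nictitating membrane, supporting them as a clade.
serrated mandibles (derived state '1') is shared by Taxon 3, Taxon 4, and Taxon 6 — a synapomorphy uniting that clade.
elongate rostrum: derived state '0' in Taxon 3, Taxon 4, Taxon 5, and Taxon 6 only — synapomorphy for {Taxon 3, Taxon 4, Taxon 5, Taxon 6}.
leaf margin serrate (derived state '0') is unique to Taxon 3 (autapomorphy; uninformative for grouping).
All ingroup taxa share the derived state '0' for book lungs; it defines the ingroup but does not resolve relationships within it.
Most parsimonious ingroup topology: (Taxon 1,((Taxon 3,(Taxon 6,Taxon 4)),Taxon 5)).
Taxon 1 is sister to the clade containing all other ingroup taxa, so it is the earliest-diverging (most basal) ingroup lineage.

Taxon 1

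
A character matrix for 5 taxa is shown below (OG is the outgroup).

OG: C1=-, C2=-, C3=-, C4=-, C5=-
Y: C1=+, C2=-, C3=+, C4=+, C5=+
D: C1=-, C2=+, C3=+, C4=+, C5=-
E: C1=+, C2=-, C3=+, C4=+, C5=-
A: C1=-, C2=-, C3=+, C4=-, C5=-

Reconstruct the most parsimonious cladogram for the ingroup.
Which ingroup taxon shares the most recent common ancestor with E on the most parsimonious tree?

Y

The outgroup has state '-' for every character, so '+' is the derived state throughout.
C1 (derived state '+') is shared by E and Y — a synapomorphy uniting that clade.
C2 (derived state '+') is unique to D (autapomorphy; uninformative for grouping).
All ingroup taxa share the derived state '+' for C3; it defines the ingroup but does not resolve relationships within it.
C4 (derived state '+') is shared by D, E, and Y — a synapomorphy uniting that clade.
C5: derived state '+' in Y only — an autapomorphy, so it tells us nothing about relationships among taxa.
Most parsimonious ingroup topology: (((Y,E),D),A).
E and Y form a cherry on this tree, so they are sister taxa.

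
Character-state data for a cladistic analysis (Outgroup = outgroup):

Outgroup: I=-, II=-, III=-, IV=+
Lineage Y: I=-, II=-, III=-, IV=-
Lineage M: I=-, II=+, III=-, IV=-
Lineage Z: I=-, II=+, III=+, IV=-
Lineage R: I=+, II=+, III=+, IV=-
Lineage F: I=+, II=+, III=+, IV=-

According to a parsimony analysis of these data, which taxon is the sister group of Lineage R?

Lineage F

Character polarity is set by the outgroup: the derived state is whichever differs from the outgroup's state, so for IV the derived state is '-', and for the remaining characters it is '+'.
I (derived state '+') is shared by Lineage F and Lineage R — a synapomorphy uniting that clade.
II (derived state '+') is shared by Lineage F, Lineage M, Lineage R, and Lineage Z — a synapomorphy uniting that clade.
III: derived state '+' in Lineage F, Lineage R, and Lineage Z only — synapomorphy for {Lineage F, Lineage R, Lineage Z}.
All ingroup taxa share the derived state '-' for IV; it defines the ingroup but does not resolve relationships within it.
Most parsimonious ingroup topology: (Lineage Y,(Lineage M,(Lineage Z,(Lineage R,Lineage F)))).
Lineage R and Lineage F form a cherry on this tree, so they are sister taxa.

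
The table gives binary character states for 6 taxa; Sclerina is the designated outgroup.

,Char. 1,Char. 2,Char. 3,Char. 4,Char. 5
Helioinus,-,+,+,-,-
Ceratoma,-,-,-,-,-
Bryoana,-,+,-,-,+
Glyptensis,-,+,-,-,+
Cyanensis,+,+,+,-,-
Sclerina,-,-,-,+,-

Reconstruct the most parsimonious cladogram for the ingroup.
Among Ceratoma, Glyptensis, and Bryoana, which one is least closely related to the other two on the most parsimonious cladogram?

Ceratoma

Character polarity is set by the outgroup: the derived state is whichever differs from the outgroup's state, so for Char. 4 the derived state is '-', and for the remaining characters it is '+'.
Char. 1 (derived state '+') is unique to Cyanensis (autapomorphy; uninformative for grouping).
Char. 2 (derived state '+') is shared by Bryoana, Cyanensis, Glyptensis, and Helioinus — a synapomorphy uniting that clade.
Char. 3: derived state '+' in Cyanensis and Helioinus only — synapomorphy for {Cyanensis, Helioinus}.
Char. 4 (derived state '-') is shared by all ingroup taxa — unites the whole ingroup.
Char. 5 (derived state '+') is shared by Bryoana and Glyptensis — a synapomorphy uniting that clade.
Most parsimonious ingroup topology: (((Glyptensis,Bryoana),(Cyanensis,Helioinus)),Ceratoma).
Bryoana and Glyptensis share a more recent common ancestor with each other than either does with Ceratoma, so Ceratoma is the least closely related of the three.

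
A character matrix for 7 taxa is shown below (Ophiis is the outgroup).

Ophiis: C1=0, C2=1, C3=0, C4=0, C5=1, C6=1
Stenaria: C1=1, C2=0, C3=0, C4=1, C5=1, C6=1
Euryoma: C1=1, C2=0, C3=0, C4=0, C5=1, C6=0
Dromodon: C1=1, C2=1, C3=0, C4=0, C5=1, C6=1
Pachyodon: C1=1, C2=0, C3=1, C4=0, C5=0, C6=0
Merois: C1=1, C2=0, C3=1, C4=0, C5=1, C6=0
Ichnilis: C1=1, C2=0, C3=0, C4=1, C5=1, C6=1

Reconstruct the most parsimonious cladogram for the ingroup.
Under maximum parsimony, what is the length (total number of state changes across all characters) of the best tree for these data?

6

Character polarity is set by the outgroup: the derived state is whichever differs from the outgroup's state, so for C2, C5, C6 the derived state is '0', and for the remaining characters it is '1'.
C1 (derived state '1') is shared by all ingroup taxa — unites the whole ingroup.
Only Euryoma, Ichnilis, Merois, Pachyodon, and Stenaria show the derived state '0' for C2, supporting them as a clade.
C3: derived state '1' in Merois and Pachyodon only — synapomorphy for {Merois, Pachyodon}.
Only Ichnilis and Stenaria show the derived state '1' for C4, supporting them as a clade.
C5 (derived state '0') is unique to Pachyodon (autapomorphy; uninformative for grouping).
C6: derived state '0' in Euryoma, Merois, and Pachyodon only — synapomorphy for {Euryoma, Merois, Pachyodon}.
Most parsimonious ingroup topology: (((Stenaria,Ichnilis),(Euryoma,(Pachyodon,Merois))),Dromodon).
Changes per character on this tree: C1: 1; C2: 1; C3: 1; C4: 1; C5: 1; C6: 1.
Total = 6.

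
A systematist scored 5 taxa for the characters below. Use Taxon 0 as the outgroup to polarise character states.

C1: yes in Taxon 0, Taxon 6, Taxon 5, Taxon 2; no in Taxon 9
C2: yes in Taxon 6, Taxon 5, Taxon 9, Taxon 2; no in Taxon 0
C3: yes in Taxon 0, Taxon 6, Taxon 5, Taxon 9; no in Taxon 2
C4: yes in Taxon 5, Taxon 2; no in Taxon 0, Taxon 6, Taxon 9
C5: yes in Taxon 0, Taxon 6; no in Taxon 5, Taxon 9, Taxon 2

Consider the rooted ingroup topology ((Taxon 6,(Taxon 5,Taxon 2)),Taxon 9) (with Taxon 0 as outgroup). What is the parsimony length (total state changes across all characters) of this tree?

Map each character onto ((Taxon 6,(Taxon 5,Taxon 2)),Taxon 9) (rooted by Taxon 0) and count the minimum state changes it requires (Fitch parsimony):
C1: 1; C2: 1; C3: 1; C4: 1; C5: 2.
Total tree length = 6.

6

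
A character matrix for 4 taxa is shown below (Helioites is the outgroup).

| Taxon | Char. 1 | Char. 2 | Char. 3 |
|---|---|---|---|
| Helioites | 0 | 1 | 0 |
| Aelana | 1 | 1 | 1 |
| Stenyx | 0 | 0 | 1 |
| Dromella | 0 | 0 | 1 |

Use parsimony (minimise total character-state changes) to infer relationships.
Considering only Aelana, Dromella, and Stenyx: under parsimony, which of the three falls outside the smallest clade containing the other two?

Aelana

Character polarity is set by the outgroup: the derived state is whichever differs from the outgroup's state, so for Char. 2 the derived state is '0', and for the remaining characters it is '1'.
Char. 1: derived state '1' in Aelana only — an autapomorphy, so it tells us nothing about relationships among taxa.
Char. 2: derived state '0' in Dromella and Stenyx only — synapomorphy for {Dromella, Stenyx}.
Char. 3 (derived state '1') is shared by all ingroup taxa — unites the whole ingroup.
Most parsimonious ingroup topology: (Aelana,(Stenyx,Dromella)).
Stenyx and Dromella share a more recent common ancestor with each other than either does with Aelana, so Aelana is the least closely related of the three.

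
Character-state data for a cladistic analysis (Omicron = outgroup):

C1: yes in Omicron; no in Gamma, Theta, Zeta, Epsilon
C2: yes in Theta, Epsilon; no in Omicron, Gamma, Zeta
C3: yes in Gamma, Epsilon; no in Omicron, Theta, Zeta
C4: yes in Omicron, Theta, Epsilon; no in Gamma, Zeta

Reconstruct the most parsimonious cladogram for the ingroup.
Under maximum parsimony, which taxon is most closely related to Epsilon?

Theta

Character polarity is set by the outgroup: the derived state is whichever differs from the outgroup's state, so for C1, C4 the derived state is 'no', and for the remaining characters it is 'yes'.
C1 (derived state 'no') is shared by all ingroup taxa — unites the whole ingroup.
C2 (derived state 'yes') is shared by Epsilon and Theta — a synapomorphy uniting that clade.
C3 groups Epsilon and Gamma, which is incompatible with the clades supported by the remaining characters; treating it as convergent (homoplasy) costs fewer steps than any alternative tree.
Only Gamma and Zeta show the derived state 'no' for C4, supporting them as a clade.
Most parsimonious ingroup topology: ((Gamma,Zeta),(Theta,Epsilon)).
Epsilon and Theta form a cherry on this tree, so they are sister taxa.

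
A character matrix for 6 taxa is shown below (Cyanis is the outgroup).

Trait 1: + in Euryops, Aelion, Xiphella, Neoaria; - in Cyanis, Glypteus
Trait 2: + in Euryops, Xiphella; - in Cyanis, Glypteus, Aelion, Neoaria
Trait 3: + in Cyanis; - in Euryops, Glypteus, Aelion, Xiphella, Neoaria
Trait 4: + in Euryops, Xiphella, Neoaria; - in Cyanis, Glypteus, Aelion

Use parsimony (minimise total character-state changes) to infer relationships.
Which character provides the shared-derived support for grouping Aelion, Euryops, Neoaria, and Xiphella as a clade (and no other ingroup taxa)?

Trait 1

Character polarity is set by the outgroup: the derived state is whichever differs from the outgroup's state, so for Trait 3 the derived state is '-', and for the remaining characters it is '+'.
Trait 1 (derived state '+') is shared by Aelion, Euryops, Neoaria, and Xiphella — a synapomorphy uniting that clade.
Only Euryops and Xiphella show the derived state '+' for Trait 2, supporting them as a clade.
All ingroup taxa share the derived state '-' for Trait 3; it defines the ingroup but does not resolve relationships within it.
Trait 4 (derived state '+') is shared by Euryops, Neoaria, and Xiphella — a synapomorphy uniting that clade.
Most parsimonious ingroup topology: ((((Euryops,Xiphella),Neoaria),Aelion),Glypteus).
The clade {Aelion, Euryops, Neoaria, Xiphella} is supported by Trait 1: its derived state '+' occurs in exactly those taxa and in no other taxon (including the outgroup).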